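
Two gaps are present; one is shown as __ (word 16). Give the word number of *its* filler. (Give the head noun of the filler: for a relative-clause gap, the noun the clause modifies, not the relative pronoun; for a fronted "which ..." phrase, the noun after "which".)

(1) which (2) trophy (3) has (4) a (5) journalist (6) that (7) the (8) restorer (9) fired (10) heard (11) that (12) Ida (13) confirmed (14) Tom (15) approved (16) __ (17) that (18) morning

2

The marked gap is the direct object of "approved".
Its filler is the fronted wh-phrase "which trophy", at word 2.
(The other dependency links word 5 to a gap after word 9.)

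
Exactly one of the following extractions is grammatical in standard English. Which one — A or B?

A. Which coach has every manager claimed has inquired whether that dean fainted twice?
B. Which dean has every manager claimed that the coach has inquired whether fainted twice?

A

In B, the wh-phrase is extracted from inside a wh-island (introduced by "whether"), which blocks movement.
In A, the extraction path crosses only that-complement boundaries, which are transparent.
So A is grammatical.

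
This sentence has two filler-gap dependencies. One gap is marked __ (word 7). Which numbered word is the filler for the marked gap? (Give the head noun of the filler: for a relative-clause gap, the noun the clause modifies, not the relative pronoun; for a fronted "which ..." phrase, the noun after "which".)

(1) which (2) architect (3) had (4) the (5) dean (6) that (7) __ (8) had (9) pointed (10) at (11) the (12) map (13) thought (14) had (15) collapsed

The marked gap is inside the relative clause, the subject of "pointed".
Its filler is the head noun "dean" (via "that"), at word 5.
(The other dependency links word 2 to a gap after word 13.)

5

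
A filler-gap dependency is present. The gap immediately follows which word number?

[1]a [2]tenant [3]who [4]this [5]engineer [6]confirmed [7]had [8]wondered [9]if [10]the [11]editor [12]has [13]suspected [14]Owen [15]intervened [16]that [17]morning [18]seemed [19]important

The displaced element is "a tenant" (word 2).
It is linked across 1 clause boundary (Ø).
It functions as the subject of "wondered", so the gap sits immediately after word 6 ("confirmed").
Base order: This engineer confirmed that a tenant had wondered if the editor has suspected Owen intervened that morning.

6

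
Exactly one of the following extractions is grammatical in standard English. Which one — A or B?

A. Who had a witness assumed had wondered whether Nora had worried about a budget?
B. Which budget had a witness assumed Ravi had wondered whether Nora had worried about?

In B, the wh-phrase is extracted from inside a wh-island (introduced by "whether"), which blocks movement.
In A, the extraction path crosses only that-complement boundaries, which are transparent.
So A is grammatical.

A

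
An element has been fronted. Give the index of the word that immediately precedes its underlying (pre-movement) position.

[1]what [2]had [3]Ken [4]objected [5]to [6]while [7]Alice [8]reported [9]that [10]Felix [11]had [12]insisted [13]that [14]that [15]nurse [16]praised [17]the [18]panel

The displaced element is "what" (word 1).
It functions as the object of the preposition "to" of "objected", so the gap sits immediately after word 5 ("to").
Base order: Ken had objected to what while Alice reported that Felix had insisted that that nurse praised the panel.

5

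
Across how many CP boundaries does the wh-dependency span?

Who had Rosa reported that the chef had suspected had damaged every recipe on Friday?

2

"who" is extracted from the subject of "damaged".
Boundaries crossed, outermost first: [that], [Ø] — 2 in total.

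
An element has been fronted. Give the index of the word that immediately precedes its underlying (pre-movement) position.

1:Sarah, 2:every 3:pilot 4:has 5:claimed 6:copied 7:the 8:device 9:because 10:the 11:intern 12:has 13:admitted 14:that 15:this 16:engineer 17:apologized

The displaced element is "Sarah" (word 1).
It is linked across 1 clause boundary (Ø).
It functions as the subject of "copied", so the gap sits immediately after word 5 ("claimed").
Base order: Every pilot has claimed that Sarah copied the device because the intern has admitted that this engineer apologized.

5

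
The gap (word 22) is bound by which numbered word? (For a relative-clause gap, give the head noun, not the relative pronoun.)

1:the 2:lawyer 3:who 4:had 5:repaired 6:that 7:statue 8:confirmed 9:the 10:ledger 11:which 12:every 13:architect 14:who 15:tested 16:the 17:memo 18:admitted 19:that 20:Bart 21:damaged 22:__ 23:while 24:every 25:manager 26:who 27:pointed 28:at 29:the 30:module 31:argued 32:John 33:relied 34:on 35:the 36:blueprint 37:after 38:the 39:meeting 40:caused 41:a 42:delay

10

The gap at 22 is the object of "damaged", inside a relative clause.
The relative pronoun is "which" (word 11); it is bound by the head noun immediately before it.
Its filler is the head noun "ledger", at word 10.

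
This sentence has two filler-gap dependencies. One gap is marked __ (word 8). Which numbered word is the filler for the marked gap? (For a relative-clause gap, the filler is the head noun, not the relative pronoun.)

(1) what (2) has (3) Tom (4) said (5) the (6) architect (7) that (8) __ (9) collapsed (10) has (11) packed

6

The marked gap is inside the relative clause, the subject of "collapsed".
Its filler is the head noun "architect" (via "that"), at word 6.
(The other dependency links word 1 to a gap after word 11.)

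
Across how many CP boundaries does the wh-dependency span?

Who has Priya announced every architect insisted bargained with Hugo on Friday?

2

"who" is extracted from the subject of "bargained".
Boundaries crossed, outermost first: [Ø], [Ø] — 2 in total.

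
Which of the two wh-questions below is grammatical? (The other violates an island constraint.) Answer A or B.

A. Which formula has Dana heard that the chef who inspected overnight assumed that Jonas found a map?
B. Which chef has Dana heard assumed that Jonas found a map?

In A, the wh-phrase is extracted from inside a complex-NP island (relative clause) (introduced by "who"), which blocks movement.
In B, the extraction path crosses only that-complement boundaries, which are transparent.
So B is grammatical.

B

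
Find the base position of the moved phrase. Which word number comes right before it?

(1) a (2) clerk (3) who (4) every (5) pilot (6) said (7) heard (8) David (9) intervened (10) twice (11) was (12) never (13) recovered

The displaced element is "a clerk" (word 2).
It is linked across 1 clause boundary (Ø).
It functions as the subject of "heard", so the gap sits immediately after word 6 ("said").
Base order: Every pilot said that a clerk heard David intervened twice.

6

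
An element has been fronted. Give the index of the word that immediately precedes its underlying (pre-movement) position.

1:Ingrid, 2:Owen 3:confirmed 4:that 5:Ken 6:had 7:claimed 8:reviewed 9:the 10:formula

7

The displaced element is "Ingrid" (word 1).
It is linked across 2 clause boundaries (that → Ø).
It functions as the subject of "reviewed", so the gap sits immediately after word 7 ("claimed").
Base order: Owen confirmed that Ken had claimed that Ingrid reviewed the formula.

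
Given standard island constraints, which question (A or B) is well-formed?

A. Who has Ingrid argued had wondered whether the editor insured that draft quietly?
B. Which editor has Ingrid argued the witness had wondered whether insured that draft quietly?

A

In B, the wh-phrase is extracted from inside a wh-island (introduced by "whether"), which blocks movement.
In A, the extraction path crosses only that-complement boundaries, which are transparent.
So A is grammatical.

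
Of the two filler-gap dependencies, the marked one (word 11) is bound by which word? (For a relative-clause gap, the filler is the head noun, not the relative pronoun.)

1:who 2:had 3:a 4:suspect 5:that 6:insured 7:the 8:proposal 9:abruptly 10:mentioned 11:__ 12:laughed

1

The marked gap is the subject of "laughed".
Its filler is the fronted wh-phrase "who", at word 1.
(The other dependency links word 4 to a gap after word 5.)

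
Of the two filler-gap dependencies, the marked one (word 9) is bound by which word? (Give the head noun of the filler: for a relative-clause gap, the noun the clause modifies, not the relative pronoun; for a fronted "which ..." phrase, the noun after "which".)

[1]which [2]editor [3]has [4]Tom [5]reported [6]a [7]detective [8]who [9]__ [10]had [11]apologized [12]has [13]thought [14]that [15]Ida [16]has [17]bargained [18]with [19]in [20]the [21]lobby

7

The marked gap is inside the relative clause, the subject of "apologized".
Its filler is the head noun "detective" (via "who"), at word 7.
(The other dependency links word 2 to a gap after word 18.)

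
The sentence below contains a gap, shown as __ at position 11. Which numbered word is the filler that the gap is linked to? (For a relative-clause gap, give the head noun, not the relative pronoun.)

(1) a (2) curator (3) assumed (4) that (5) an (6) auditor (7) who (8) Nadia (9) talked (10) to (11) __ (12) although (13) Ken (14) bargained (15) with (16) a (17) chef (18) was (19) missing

The gap at 11 is the prepositional object of "talked", inside a relative clause.
The relative pronoun is "who" (word 7); it is bound by the head noun immediately before it.
Its filler is the head noun "auditor", at word 6.

6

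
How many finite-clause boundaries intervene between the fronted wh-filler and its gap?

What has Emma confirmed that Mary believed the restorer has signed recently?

2

"what" is extracted from the object of "signed".
Boundaries crossed, outermost first: [that], [Ø] — 2 in total.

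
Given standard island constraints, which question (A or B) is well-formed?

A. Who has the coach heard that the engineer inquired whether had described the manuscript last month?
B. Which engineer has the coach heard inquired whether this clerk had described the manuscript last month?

B

In A, the wh-phrase is extracted from inside a wh-island (introduced by "whether"), which blocks movement.
In B, the extraction path crosses only that-complement boundaries, which are transparent.
So B is grammatical.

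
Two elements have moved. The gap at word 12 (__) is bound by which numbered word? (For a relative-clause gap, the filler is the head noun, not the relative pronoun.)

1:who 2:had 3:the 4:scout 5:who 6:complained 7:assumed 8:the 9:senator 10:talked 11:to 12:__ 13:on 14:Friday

The marked gap is the object of the preposition "to" of "talked".
Its filler is the fronted wh-phrase "who", at word 1.
(The other dependency links word 4 to a gap after word 5.)

1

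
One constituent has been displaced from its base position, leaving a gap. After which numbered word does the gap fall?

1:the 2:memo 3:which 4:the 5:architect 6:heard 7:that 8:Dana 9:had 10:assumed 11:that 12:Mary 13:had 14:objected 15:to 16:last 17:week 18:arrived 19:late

The displaced element is "the memo" (word 2).
It is linked across 2 clause boundaries (that → that).
It functions as the object of the preposition "to" of "objected", so the gap sits immediately after word 15 ("to").
Base order: The architect heard that Dana had assumed that Mary had objected to the memo last week.

15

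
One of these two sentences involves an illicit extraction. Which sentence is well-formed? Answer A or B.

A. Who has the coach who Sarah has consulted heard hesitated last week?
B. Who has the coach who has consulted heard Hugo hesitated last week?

In B, the wh-phrase is extracted from inside a complex-NP island (relative clause) (introduced by "who"), which blocks movement.
In A, the extraction path crosses only that-complement boundaries, which are transparent.
So A is grammatical.

A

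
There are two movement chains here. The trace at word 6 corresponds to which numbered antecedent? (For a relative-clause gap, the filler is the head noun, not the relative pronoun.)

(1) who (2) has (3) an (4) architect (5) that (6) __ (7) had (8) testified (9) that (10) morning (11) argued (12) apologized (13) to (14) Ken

The marked gap is inside the relative clause, the subject of "testified".
Its filler is the head noun "architect" (via "that"), at word 4.
(The other dependency links word 1 to a gap after word 11.)

4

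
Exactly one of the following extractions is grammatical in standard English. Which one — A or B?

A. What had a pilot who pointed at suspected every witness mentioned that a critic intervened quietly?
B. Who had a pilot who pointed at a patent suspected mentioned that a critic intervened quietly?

In A, the wh-phrase is extracted from inside a complex-NP island (relative clause) (introduced by "who"), which blocks movement.
In B, the extraction path crosses only that-complement boundaries, which are transparent.
So B is grammatical.

B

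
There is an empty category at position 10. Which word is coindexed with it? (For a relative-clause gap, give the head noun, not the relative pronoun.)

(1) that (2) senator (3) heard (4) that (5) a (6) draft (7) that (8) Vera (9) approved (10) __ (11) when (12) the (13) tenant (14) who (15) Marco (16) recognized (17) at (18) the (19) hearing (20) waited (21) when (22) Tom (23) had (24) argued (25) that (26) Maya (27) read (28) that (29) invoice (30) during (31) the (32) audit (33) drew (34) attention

The gap at 10 is the object of "approved", inside a relative clause.
The relative pronoun is "that" (word 7); it is bound by the head noun immediately before it.
Its filler is the head noun "draft", at word 6.

6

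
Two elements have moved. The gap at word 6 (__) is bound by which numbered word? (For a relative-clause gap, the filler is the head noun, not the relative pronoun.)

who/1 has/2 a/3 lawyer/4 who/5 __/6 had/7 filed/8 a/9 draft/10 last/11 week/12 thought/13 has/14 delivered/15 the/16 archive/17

4

The marked gap is inside the relative clause, the subject of "filed".
Its filler is the head noun "lawyer" (via "who"), at word 4.
(The other dependency links word 1 to a gap after word 13.)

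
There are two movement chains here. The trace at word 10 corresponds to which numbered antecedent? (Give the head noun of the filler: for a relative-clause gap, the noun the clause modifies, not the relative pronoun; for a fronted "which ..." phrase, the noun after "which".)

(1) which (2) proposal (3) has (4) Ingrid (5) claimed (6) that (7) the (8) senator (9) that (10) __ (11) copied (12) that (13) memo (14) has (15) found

The marked gap is inside the relative clause, the subject of "copied".
Its filler is the head noun "senator" (via "that"), at word 8.
(The other dependency links word 2 to a gap after word 15.)

8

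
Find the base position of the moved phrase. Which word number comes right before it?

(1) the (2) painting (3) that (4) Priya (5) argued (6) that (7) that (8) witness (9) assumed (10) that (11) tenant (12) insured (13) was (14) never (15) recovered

The displaced element is "the painting" (word 2).
It is linked across 2 clause boundaries (that → Ø).
It functions as the direct object of "insured", so the gap sits immediately after word 12 ("insured").
Base order: Priya argued that that witness assumed that tenant insured the painting.

12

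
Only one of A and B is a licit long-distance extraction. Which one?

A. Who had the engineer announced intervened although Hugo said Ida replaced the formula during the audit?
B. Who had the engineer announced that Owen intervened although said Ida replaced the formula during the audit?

A

In B, the wh-phrase is extracted from inside an adjunct island (introduced by "although"), which blocks movement.
In A, the extraction path crosses only that-complement boundaries, which are transparent.
So A is grammatical.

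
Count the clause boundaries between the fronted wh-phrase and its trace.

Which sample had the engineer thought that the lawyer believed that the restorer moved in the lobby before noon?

2

"which sample" is extracted from the object of "moved".
Boundaries crossed, outermost first: [that], [that] — 2 in total.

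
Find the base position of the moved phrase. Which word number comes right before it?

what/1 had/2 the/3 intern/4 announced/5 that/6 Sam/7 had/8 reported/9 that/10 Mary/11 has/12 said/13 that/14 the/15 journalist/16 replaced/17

The displaced element is "what" (word 1).
It is linked across 3 clause boundaries (that → that → that).
It functions as the direct object of "replaced", so the gap sits immediately after word 17 ("replaced").
Base order: The intern had announced that Sam had reported that Mary has said that the journalist replaced what.

17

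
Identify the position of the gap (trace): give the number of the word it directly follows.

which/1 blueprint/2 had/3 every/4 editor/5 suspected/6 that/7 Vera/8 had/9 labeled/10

The displaced element is "which blueprint" (word 2).
It is linked across 1 clause boundary (that).
It functions as the direct object of "labeled", so the gap sits immediately after word 10 ("labeled").
Base order: Every editor had suspected that Vera had labeled which blueprint.

10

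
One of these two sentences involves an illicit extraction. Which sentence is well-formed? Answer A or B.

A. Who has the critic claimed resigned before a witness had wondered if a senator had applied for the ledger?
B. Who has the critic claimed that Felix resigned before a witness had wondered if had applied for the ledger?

In B, the wh-phrase is extracted from inside an adjunct island (introduced by "before"), which blocks movement.
In A, the extraction path crosses only that-complement boundaries, which are transparent.
So A is grammatical.

A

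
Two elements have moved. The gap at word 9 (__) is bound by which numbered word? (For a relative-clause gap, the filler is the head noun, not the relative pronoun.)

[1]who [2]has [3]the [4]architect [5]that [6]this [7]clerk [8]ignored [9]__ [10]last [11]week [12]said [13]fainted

The marked gap is inside the relative clause, the direct object of "ignored".
Its filler is the head noun "architect" (via "that"), at word 4.
(The other dependency links word 1 to a gap after word 12.)

4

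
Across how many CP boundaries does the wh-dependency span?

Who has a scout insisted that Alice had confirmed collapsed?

2

"who" is extracted from the subject of "collapsed".
Boundaries crossed, outermost first: [that], [Ø] — 2 in total.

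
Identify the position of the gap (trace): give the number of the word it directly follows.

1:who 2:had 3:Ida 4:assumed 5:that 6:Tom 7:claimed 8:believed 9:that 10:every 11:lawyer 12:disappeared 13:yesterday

The displaced element is "who" (word 1).
It is linked across 2 clause boundaries (that → Ø).
It functions as the subject of "believed", so the gap sits immediately after word 7 ("claimed").
Base order: Ida had assumed that Tom claimed that who believed that every lawyer disappeared yesterday.

7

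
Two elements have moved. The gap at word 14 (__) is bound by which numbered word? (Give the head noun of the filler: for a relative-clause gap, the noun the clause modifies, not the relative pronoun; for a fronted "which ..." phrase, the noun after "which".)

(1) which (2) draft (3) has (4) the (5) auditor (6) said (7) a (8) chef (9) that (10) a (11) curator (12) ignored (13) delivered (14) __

2

The marked gap is the direct object of "delivered".
Its filler is the fronted wh-phrase "which draft", at word 2.
(The other dependency links word 8 to a gap after word 12.)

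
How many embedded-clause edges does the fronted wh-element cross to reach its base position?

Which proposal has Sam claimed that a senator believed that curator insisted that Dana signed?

3

"which proposal" is extracted from the object of "signed".
Boundaries crossed, outermost first: [that], [Ø], [that] — 3 in total.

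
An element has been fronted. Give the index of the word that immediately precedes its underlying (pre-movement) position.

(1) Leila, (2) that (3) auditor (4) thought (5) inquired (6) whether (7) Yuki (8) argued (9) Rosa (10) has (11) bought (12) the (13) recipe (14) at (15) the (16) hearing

The displaced element is "Leila" (word 1).
It is linked across 1 clause boundary (Ø).
It functions as the subject of "inquired", so the gap sits immediately after word 4 ("thought").
Base order: That auditor thought that Leila inquired whether Yuki argued Rosa has bought the recipe at the hearing.

4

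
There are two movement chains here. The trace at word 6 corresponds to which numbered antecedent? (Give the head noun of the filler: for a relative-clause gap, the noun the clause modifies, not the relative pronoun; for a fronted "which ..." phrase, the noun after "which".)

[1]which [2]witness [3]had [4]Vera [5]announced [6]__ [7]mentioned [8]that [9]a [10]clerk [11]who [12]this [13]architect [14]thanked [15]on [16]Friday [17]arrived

The marked gap is the subject of "mentioned".
Its filler is the fronted wh-phrase "which witness", at word 2.
(The other dependency links word 10 to a gap after word 14.)

2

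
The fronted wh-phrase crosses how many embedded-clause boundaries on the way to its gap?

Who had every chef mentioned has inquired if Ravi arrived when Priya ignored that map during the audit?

1

"who" is extracted from the subject of "inquired".
Boundaries crossed, outermost first: [Ø] — 1 in total.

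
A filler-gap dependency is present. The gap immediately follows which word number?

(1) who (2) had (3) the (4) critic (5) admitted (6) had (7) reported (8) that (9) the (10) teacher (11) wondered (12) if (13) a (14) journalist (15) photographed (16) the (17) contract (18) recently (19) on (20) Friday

The displaced element is "who" (word 1).
It is linked across 1 clause boundary (Ø).
It functions as the subject of "reported", so the gap sits immediately after word 5 ("admitted").
Base order: The critic had admitted that who had reported that the teacher wondered if a journalist photographed the contract recently on Friday.

5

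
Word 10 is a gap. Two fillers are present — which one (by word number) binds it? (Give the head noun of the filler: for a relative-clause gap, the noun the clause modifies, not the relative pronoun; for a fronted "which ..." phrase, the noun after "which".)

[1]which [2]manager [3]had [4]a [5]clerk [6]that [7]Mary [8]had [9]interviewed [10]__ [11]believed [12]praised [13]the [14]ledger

5

The marked gap is inside the relative clause, the direct object of "interviewed".
Its filler is the head noun "clerk" (via "that"), at word 5.
(The other dependency links word 2 to a gap after word 11.)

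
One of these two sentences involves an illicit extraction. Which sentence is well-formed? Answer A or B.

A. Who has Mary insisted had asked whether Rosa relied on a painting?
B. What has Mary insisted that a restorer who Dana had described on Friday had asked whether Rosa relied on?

In B, the wh-phrase is extracted from inside a wh-island (introduced by "whether"), which blocks movement.
In A, the extraction path crosses only that-complement boundaries, which are transparent.
So A is grammatical.

A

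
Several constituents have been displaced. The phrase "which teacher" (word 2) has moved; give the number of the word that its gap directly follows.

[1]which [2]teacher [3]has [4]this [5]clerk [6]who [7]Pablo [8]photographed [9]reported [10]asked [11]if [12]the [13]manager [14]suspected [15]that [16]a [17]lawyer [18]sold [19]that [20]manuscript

The displaced element is "which teacher" (word 2).
It is linked across 1 clause boundary (Ø).
It functions as the subject of "asked", so the gap sits immediately after word 9 ("reported").
Base order: This clerk who Pablo photographed has reported that which teacher asked if the manager suspected that a lawyer sold that manuscript.

9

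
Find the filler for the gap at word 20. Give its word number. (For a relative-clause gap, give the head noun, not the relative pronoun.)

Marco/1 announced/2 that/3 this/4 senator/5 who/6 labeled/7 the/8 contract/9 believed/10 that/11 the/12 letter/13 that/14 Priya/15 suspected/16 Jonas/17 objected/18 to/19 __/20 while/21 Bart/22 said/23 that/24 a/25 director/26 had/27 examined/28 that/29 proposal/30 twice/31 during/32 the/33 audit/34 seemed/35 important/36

13

The gap at 20 is the prepositional object of "objected", inside a relative clause.
The relative pronoun is "that" (word 14); it is bound by the head noun immediately before it.
Its filler is the head noun "letter", at word 13.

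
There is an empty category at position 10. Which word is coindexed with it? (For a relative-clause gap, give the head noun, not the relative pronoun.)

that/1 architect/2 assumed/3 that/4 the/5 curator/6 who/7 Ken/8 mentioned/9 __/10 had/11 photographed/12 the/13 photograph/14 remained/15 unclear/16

The gap at 10 is the subject of "photographed", inside a relative clause.
The relative pronoun is "who" (word 7); it is bound by the head noun immediately before it.
Its filler is the head noun "curator", at word 6.

6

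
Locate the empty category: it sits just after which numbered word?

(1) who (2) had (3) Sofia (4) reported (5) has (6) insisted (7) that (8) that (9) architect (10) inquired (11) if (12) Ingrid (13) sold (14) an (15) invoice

The displaced element is "who" (word 1).
It is linked across 1 clause boundary (Ø).
It functions as the subject of "insisted", so the gap sits immediately after word 4 ("reported").
Base order: Sofia had reported that who has insisted that that architect inquired if Ingrid sold an invoice.

4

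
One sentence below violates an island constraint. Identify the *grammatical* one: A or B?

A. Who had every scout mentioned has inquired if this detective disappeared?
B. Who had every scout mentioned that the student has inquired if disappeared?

In B, the wh-phrase is extracted from inside a wh-island (introduced by "if"), which blocks movement.
In A, the extraction path crosses only that-complement boundaries, which are transparent.
So A is grammatical.

A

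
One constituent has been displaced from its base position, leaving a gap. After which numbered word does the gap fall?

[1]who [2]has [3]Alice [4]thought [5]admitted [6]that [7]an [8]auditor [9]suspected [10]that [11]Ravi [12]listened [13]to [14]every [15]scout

4

The displaced element is "who" (word 1).
It is linked across 1 clause boundary (Ø).
It functions as the subject of "admitted", so the gap sits immediately after word 4 ("thought").
Base order: Alice has thought that who admitted that an auditor suspected that Ravi listened to every scout.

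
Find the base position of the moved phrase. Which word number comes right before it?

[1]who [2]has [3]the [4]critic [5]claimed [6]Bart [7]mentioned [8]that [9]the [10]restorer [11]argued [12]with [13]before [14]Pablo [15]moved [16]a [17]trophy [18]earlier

The displaced element is "who" (word 1).
It is linked across 2 clause boundaries (Ø → that).
It functions as the object of the preposition "with" of "argued", so the gap sits immediately after word 12 ("with").
Base order: The critic has claimed Bart mentioned that the restorer argued with who before Pablo moved a trophy earlier.

12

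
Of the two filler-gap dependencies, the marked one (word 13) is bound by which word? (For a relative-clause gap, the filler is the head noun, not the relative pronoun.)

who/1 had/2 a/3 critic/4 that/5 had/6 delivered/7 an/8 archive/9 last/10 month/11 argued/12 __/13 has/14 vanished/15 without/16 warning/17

1

The marked gap is the subject of "vanished".
Its filler is the fronted wh-phrase "who", at word 1.
(The other dependency links word 4 to a gap after word 5.)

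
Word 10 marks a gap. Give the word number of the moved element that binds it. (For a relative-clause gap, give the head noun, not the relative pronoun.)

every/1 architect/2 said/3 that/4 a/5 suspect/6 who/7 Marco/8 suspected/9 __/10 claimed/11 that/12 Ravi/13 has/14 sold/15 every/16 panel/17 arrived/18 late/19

6

The gap at 10 is the subject of "claimed", inside a relative clause.
The relative pronoun is "who" (word 7); it is bound by the head noun immediately before it.
Its filler is the head noun "suspect", at word 6.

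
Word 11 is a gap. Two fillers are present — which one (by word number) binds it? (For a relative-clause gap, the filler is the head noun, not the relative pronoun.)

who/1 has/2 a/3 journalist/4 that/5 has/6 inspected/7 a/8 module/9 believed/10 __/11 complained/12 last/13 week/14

The marked gap is the subject of "complained".
Its filler is the fronted wh-phrase "who", at word 1.
(The other dependency links word 4 to a gap after word 5.)

1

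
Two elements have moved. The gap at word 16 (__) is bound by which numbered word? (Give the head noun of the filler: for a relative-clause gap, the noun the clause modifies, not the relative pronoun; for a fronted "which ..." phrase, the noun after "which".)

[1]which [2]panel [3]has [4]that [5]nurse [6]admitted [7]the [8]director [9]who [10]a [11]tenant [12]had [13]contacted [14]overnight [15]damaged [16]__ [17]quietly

The marked gap is the direct object of "damaged".
Its filler is the fronted wh-phrase "which panel", at word 2.
(The other dependency links word 8 to a gap after word 13.)

2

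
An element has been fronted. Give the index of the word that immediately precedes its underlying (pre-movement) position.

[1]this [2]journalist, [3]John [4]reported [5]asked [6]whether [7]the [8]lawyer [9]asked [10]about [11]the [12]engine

4

The displaced element is "this journalist" (word 2).
It is linked across 1 clause boundary (Ø).
It functions as the subject of "asked", so the gap sits immediately after word 4 ("reported").
Base order: John reported that this journalist asked whether the lawyer asked about the engine.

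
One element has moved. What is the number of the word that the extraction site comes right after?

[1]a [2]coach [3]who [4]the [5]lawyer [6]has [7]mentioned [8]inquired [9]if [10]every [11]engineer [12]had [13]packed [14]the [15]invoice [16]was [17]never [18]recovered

7

The displaced element is "a coach" (word 2).
It is linked across 1 clause boundary (Ø).
It functions as the subject of "inquired", so the gap sits immediately after word 7 ("mentioned").
Base order: The lawyer has mentioned a coach inquired if every engineer had packed the invoice.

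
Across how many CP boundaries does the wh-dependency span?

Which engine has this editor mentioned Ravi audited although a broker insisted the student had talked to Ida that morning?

1

"which engine" is extracted from the object of "audited".
Boundaries crossed, outermost first: [Ø] — 1 in total.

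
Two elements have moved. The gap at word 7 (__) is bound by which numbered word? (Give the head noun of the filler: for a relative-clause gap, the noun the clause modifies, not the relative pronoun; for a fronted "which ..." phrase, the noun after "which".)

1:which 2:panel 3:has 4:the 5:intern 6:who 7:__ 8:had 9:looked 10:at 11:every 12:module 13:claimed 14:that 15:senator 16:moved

The marked gap is inside the relative clause, the subject of "looked".
Its filler is the head noun "intern" (via "who"), at word 5.
(The other dependency links word 2 to a gap after word 16.)

5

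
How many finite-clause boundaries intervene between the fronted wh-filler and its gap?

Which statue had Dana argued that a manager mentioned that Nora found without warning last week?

"which statue" is extracted from the object of "found".
Boundaries crossed, outermost first: [that], [that] — 2 in total.

2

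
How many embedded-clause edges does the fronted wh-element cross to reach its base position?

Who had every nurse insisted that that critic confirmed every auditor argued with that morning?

"who" is extracted from the PP object of "argued".
Boundaries crossed, outermost first: [that], [Ø] — 2 in total.

2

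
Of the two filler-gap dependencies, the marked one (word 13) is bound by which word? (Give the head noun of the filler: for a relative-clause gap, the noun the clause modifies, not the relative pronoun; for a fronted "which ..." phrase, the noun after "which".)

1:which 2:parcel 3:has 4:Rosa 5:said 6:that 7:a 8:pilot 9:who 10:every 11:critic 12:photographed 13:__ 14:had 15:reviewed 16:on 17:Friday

8

The marked gap is inside the relative clause, the direct object of "photographed".
Its filler is the head noun "pilot" (via "who"), at word 8.
(The other dependency links word 2 to a gap after word 15.)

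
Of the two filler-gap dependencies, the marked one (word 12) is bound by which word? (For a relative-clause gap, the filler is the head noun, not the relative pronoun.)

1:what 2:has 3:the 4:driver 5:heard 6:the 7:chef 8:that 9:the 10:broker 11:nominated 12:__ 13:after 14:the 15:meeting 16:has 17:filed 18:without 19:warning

The marked gap is inside the relative clause, the direct object of "nominated".
Its filler is the head noun "chef" (via "that"), at word 7.
(The other dependency links word 1 to a gap after word 17.)

7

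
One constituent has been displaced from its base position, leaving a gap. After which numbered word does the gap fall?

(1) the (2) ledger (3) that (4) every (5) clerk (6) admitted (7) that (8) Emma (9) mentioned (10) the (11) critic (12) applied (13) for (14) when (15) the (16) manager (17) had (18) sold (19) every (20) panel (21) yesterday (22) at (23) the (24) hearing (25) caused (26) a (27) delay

The displaced element is "the ledger" (word 2).
It is linked across 2 clause boundaries (that → Ø).
It functions as the object of the preposition "for" of "applied", so the gap sits immediately after word 13 ("for").
Base order: Every clerk admitted that Emma mentioned the critic applied for the ledger when the manager had sold every panel yesterday at the hearing.

13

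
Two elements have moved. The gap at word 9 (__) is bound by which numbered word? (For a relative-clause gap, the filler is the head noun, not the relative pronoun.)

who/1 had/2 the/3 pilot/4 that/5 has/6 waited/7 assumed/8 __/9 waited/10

1

The marked gap is the subject of "waited".
Its filler is the fronted wh-phrase "who", at word 1.
(The other dependency links word 4 to a gap after word 5.)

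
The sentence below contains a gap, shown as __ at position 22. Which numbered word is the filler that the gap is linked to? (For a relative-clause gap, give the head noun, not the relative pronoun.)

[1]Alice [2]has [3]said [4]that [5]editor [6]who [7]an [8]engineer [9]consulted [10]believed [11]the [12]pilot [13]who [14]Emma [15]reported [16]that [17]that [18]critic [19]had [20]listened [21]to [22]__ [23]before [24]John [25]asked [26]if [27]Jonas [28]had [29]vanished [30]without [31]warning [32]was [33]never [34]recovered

The gap at 22 is the prepositional object of "listened", inside a relative clause.
The relative pronoun is "who" (word 13); it is bound by the head noun immediately before it.
Its filler is the head noun "pilot", at word 12.

12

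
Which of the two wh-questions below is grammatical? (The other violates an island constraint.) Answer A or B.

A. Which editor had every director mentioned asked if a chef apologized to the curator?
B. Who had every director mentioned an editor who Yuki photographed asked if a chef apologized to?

A

In B, the wh-phrase is extracted from inside a wh-island (introduced by "if"), which blocks movement.
In A, the extraction path crosses only that-complement boundaries, which are transparent.
So A is grammatical.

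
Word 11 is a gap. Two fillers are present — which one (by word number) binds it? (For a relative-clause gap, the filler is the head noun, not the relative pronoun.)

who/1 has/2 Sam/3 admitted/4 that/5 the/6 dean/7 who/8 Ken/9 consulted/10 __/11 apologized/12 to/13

7

The marked gap is inside the relative clause, the direct object of "consulted".
Its filler is the head noun "dean" (via "who"), at word 7.
(The other dependency links word 1 to a gap after word 13.)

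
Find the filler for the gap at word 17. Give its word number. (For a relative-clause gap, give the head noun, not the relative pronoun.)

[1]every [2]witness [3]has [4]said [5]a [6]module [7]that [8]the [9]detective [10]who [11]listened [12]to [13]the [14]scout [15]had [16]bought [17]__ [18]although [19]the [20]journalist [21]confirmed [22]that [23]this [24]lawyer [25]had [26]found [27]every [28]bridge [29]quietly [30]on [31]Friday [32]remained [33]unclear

6

The gap at 17 is the object of "bought", inside a relative clause.
The relative pronoun is "that" (word 7); it is bound by the head noun immediately before it.
Its filler is the head noun "module", at word 6.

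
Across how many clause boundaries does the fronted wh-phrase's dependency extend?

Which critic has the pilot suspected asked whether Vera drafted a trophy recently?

"which critic" is extracted from the subject of "asked".
Boundaries crossed, outermost first: [Ø] — 1 in total.

1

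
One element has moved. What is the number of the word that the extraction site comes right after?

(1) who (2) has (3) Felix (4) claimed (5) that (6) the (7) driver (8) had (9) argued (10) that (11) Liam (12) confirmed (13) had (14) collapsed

12

The displaced element is "who" (word 1).
It is linked across 3 clause boundaries (that → that → Ø).
It functions as the subject of "collapsed", so the gap sits immediately after word 12 ("confirmed").
Base order: Felix has claimed that the driver had argued that Liam confirmed that who had collapsed.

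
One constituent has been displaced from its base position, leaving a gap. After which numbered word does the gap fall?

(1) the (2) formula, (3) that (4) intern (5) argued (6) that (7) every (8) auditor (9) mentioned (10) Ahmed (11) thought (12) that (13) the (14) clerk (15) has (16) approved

16

The displaced element is "the formula" (word 2).
It is linked across 3 clause boundaries (that → Ø → that).
It functions as the direct object of "approved", so the gap sits immediately after word 16 ("approved").
Base order: That intern argued that every auditor mentioned Ahmed thought that the clerk has approved the formula.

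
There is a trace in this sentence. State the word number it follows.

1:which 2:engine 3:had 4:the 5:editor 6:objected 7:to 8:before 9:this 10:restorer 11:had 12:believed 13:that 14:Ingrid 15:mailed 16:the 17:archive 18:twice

The displaced element is "which engine" (word 2).
It functions as the object of the preposition "to" of "objected", so the gap sits immediately after word 7 ("to").
Base order: The editor had objected to which engine before this restorer had believed that Ingrid mailed the archive twice.

7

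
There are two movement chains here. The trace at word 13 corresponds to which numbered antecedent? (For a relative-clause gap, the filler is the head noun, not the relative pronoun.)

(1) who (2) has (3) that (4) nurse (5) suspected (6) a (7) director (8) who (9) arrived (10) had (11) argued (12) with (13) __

1

The marked gap is the object of the preposition "with" of "argued".
Its filler is the fronted wh-phrase "who", at word 1.
(The other dependency links word 7 to a gap after word 8.)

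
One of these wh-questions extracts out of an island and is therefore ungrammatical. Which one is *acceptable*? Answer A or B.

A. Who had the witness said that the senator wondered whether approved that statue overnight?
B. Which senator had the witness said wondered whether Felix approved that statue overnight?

B

In A, the wh-phrase is extracted from inside a wh-island (introduced by "whether"), which blocks movement.
In B, the extraction path crosses only that-complement boundaries, which are transparent.
So B is grammatical.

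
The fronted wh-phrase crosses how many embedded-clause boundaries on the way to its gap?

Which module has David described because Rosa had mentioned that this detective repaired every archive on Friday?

0

"which module" originates inside the matrix clause — no clause boundary is crossed.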